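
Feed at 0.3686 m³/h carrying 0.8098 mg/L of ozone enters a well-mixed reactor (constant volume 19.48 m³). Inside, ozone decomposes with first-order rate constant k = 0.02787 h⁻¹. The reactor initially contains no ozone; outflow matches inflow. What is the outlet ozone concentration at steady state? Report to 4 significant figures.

Accumulation = in − out − consumed: V dC/dt = Q C_in − Q C − k V C.
Steady state (dC/dt = 0): C_ss = Q C_in/(Q + kV) = C_in/(1 + kV/Q).
C_ss = 0.3686·0.8098/(0.3686 + 0.02787·19.48) = 0.298492/0.911508 = 0.327471 mg/L.

0.3275 mg/L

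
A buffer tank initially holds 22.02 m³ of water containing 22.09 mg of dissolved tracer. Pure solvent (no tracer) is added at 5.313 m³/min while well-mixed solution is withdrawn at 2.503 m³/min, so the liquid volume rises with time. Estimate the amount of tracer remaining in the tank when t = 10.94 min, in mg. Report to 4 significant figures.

10.14 mg

Let m(t) be the amount of tracer. Volume: V(t) = V₀ + (Q_in − Q_out) t = 22.02 + 2.81000 t; V(10.94) = 52.7614 m³.
Species balance (pure solvent in): dm/dt = −Q_out · m/V(t).
Separate: dm/m = −Q_out dt/V(t) ⇒ ln(m/m₀) = −(Q_out/(Q_in−Q_out)) ln(V/V₀).
m = m₀ (V₀/V)^(Q_out/(Q_in−Q_out)) = 22.09 × (22.02/52.7614)^(0.890747) = 10.1428 mg.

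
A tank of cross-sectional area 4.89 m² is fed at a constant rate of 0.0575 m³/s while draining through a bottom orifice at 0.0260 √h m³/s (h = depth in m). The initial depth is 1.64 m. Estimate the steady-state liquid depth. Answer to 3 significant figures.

Level balance: A dh/dt = 0.0575 − 0.0260 √h. Setting dh/dt = 0:
Q_in = 0.0260 √h_ss ⇒ √h_ss = 0.0575/0.0260 = 2.2115.
h_ss = 2.2115² = 4.8909 m. (Since h₀ = 1.64 m < h_ss, the level will rise toward this value.)

4.89 m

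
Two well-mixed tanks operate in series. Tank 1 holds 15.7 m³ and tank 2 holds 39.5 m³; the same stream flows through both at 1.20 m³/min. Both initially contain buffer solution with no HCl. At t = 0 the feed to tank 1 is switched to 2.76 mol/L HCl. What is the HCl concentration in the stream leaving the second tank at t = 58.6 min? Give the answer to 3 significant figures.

2.01 mol/L

Each tank obeys Vᵢ dCᵢ/dt = Q(Cᵢ₋₁ − Cᵢ), so τᵢ = Vᵢ/Q.
τ₁ = 15.7/1.20 = 13.083 min; τ₂ = 39.5/1.20 = 32.917 min.
Tank 1: C₁ = C_in(1 − e^(−t/τ₁)). Tank 2 (τ₁ ≠ τ₂): C₂ = C_in[1 − (τ₁ e^(−t/τ₁) − τ₂ e^(−t/τ₂))/(τ₁ − τ₂)].
At t = 58.6: e^(−t/τ₁) = 0.011345, e^(−t/τ₂) = 0.16860.
C₂ = 2.76·[1 − (13.083·0.011345 − 32.917·0.16860)/(-19.833)] = 2.76·0.72767 = 2.0084 mol/L.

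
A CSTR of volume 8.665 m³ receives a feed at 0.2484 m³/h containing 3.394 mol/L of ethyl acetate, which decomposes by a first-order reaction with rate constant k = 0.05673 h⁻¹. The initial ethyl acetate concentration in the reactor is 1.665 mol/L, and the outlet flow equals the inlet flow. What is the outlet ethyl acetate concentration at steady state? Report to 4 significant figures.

Species balance: V dC/dt = Q C_in − Q C − k V C.
At steady state: 0 = Q C_in − (Q + kV) C_ss, so C_ss = Q C_in/(Q + kV).
C_ss = 0.2484·3.394/(0.2484 + 0.05673·8.665) = 0.843070/0.739965 = 1.13934 mol/L.

1.139 mol/L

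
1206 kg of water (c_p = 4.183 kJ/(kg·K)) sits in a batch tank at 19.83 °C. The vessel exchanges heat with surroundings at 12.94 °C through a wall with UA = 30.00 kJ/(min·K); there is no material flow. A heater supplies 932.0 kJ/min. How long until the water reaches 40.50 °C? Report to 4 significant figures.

Unsteady energy balance on the tank contents: M c_p dT/dt = −UA(T − T_amb) + Q̇.
τ = M c_p/UA = 168.157 min; T_ss = T_amb + Q̇/UA = 12.94 + 932.0/30.00 = 44.0067 °C.
T(t) = T_ss + (T₀ − T_ss)e^(−t/τ); set T = 40.50:
t = −τ ln[(T − T_ss)/(T₀ − T_ss)] = −168.157 · ln(0.145043) = 324.664 min.

324.7 min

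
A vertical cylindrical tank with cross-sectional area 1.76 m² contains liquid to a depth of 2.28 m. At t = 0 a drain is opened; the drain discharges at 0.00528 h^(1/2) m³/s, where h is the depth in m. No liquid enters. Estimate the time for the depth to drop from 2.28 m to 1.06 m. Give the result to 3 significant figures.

320 s

A dh/dt = −Q_out = −0.00528 √h.
This is separable: 2 d(√h)/dt = −0.00528/A, so √h = √h₀ − (0.00528/(2A)) t.
t = 2A(√h₀ − √h)/0.00528 = 2·1.76·(√2.28 − √1.06)/0.00528
  = 3.5200 × (1.5100 − 1.0296) / 0.00528 = 320.27 s.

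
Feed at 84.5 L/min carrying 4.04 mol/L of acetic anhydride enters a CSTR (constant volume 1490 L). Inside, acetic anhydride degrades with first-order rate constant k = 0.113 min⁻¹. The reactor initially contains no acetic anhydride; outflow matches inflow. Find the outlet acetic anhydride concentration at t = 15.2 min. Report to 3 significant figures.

Species balance: V dC/dt = Q C_in − Q C − k V C.
This is linear with rate a = Q/V + k = 0.16971 min⁻¹.
C_ss = Q C_in/(Q + kV) = 1.3500 mol/L; C(t) = C_ss + (C₀ − C_ss) e^(−a t).
C(15.2) = 1.3500 + (-1.3500)·e^(−0.16971·15.2) = 1.3500 + (-1.3500)·0.075803 = 1.2477 mol/L.

1.25 mol/L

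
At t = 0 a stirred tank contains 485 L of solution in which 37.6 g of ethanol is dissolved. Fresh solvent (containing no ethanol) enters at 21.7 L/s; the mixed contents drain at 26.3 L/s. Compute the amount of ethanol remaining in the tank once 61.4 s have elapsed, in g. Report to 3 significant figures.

Total volume: dV/dt = Q_in − Q_out = -4.6000 L/s, so V(t) = 485 − 4.6000 t and V(61.4) = 202.56 L.
No ethanol enters, so dm/dt = −Q_out · (m/V).
dm/m = −Q_out dt/(V₀ − 4.6000 t); integrating gives ln(m/m₀) = −(Q_out/(Q_in−Q_out)) ln(V/V₀).
m = m₀ (V₀/V)^(Q_out/(Q_in−Q_out)) = 37.6 × (485/202.56)^(-5.7174) = 0.25540 g.

0.255 g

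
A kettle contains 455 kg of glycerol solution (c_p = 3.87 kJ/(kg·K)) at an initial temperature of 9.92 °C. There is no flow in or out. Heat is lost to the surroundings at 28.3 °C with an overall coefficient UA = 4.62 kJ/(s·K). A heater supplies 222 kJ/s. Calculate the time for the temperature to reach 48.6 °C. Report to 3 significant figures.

M c_p dT/dt = −UA(T − T_amb) + Q̇.
τ = M c_p/UA = 381.14 s; T_ss = T_amb + Q̇/UA = 28.3 + 222/4.62 = 76.352 °C.
T(t) = T_ss + (T₀ − T_ss)e^(−t/τ); set T = 48.6:
t = −τ ln[(T − T_ss)/(T₀ − T_ss)] = −381.14 · ln(0.41775) = 332.68 s.

333 s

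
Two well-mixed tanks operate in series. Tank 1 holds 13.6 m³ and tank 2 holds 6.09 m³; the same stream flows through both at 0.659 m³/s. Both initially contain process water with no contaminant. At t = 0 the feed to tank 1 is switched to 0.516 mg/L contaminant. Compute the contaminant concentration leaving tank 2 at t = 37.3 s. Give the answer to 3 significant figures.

0.370 mg/L

Each tank obeys Vᵢ dCᵢ/dt = Q(Cᵢ₋₁ − Cᵢ), so τᵢ = Vᵢ/Q.
τ₁ = 13.6/0.659 = 20.637 s; τ₂ = 6.09/0.659 = 9.2413 s.
Solving the cascade with C₁(0)=C₂(0)=0 gives C₂(t) = C_in[1 − (τ₁ e^(−t/τ₁) − τ₂ e^(−t/τ₂))/(τ₁ − τ₂)].
At t = 37.3: e^(−t/τ₁) = 0.16408, e^(−t/τ₂) = 0.017664.
C₂ = 0.516·[1 − (20.637·0.16408 − 9.2413·0.017664)/(11.396)] = 0.516·0.71719 = 0.37007 mg/L.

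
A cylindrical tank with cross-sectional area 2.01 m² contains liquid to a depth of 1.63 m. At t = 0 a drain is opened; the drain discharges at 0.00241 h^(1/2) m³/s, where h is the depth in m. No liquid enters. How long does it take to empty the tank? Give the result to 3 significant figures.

2130 s

Volume balance on the tank: A dh/dt = −0.00241 √h.
Separate and integrate: 2(√h − √h₀) = −(0.00241/A) t.
Tank is empty when √h = 0: t_empty = 2A√h₀/0.00241.
t_empty = 2·2.01·√1.63/0.00241 = 4.0200·1.2767/0.00241 = 2129.6 s.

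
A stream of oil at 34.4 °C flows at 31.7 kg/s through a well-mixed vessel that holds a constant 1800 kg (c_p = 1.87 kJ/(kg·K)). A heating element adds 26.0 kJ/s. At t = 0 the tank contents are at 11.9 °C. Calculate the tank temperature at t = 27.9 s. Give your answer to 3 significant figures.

Energy balance: M c_p dT/dt = ṁ c_p (T_in − T) + 26.0.
Rearrange: dT/dt = (T_ss − T)/τ with τ = M/ṁ = 56.782 s and T_ss = T_in + Q̇/(ṁ c_p) = 34.839 °C.
Solution: T(t) = T_ss + (T₀ − T_ss) e^(−t/τ).
T(27.9) = 34.839 + (-22.939)·e^(−27.9/56.782) = 34.839 + (-22.939)·0.61180 = 20.805 °C.

20.8 °C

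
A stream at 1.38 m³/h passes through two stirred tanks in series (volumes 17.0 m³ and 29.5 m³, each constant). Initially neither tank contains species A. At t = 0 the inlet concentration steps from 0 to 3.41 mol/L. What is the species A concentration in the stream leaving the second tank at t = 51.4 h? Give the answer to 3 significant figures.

2.75 mol/L

Time constants: τᵢ = Vᵢ/Q for each well-mixed tank.
τ₁ = 17.0/1.38 = 12.319 h; τ₂ = 29.5/1.38 = 21.377 h.
Tank 1: C₁ = C_in(1 − e^(−t/τ₁)). Tank 2 (τ₁ ≠ τ₂): C₂ = C_in[1 − (τ₁ e^(−t/τ₁) − τ₂ e^(−t/τ₂))/(τ₁ − τ₂)].
At t = 51.4: e^(−t/τ₁) = 0.015414, e^(−t/τ₂) = 0.090313.
C₂ = 3.41·[1 − (12.319·0.015414 − 21.377·0.090313)/(-9.0580)] = 3.41·0.80782 = 2.7547 mol/L.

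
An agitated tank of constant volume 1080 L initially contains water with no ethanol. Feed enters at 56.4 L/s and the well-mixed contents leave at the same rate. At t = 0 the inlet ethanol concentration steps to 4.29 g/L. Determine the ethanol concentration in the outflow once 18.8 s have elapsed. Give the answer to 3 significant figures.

Unsteady species balance (constant V, well mixed): V dC/dt = Q(C_in − C).
So dC/dt = (C_in − C)/τ with τ = V/Q = 1080/56.4 = 19.149 s.
This is linear first-order; C(t) = C_in + (C₀ − C_in) e^(−t/τ).
C(18.8) = 4.29 + (0 − 4.29)·e^(−18.8/19.149) = 4.29 + (-4.2900)·0.37464 = 2.6828 g/L.

2.68 g/L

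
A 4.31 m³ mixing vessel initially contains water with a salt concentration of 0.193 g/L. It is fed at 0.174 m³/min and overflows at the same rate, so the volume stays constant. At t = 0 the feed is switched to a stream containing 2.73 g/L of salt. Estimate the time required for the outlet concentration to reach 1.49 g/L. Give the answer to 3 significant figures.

Species balance: V dC/dt = Q(C_in − C) ⇒ τ = V/Q = 24.770 min.
C(t) = C_in + (C₀ − C_in) e^(−t/τ). Set C = 1.49 and solve for t:
e^(−t/τ) = (C − C_in)/(C₀ − C_in) = (1.49 − 2.73)/(0.193 − 2.73) = 0.48877
t = −τ ln(…) = 24.770 × 0.71587 = 17.732 min.

17.7 min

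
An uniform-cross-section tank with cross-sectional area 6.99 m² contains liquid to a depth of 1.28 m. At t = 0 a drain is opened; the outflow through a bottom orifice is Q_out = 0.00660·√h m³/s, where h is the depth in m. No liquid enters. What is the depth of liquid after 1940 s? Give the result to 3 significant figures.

Unsteady balance on liquid volume: A dh/dt = −0.00660 √h.
This is separable: 2 d(√h)/dt = −0.00660/A, so √h = √h₀ − (0.00660/(2A)) t.
√h = √1.28 − 0.00660·1940/(2·6.99) = 1.1314 − 0.91588 = 0.21549.
h = 0.21549² = 0.046436 m.

0.0464 m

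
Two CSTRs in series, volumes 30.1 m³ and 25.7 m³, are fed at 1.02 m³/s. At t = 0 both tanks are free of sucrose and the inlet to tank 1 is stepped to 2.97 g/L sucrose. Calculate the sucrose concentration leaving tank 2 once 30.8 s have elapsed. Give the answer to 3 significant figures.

Species balance on tank i: dCᵢ/dt = (Cᵢ₋₁ − Cᵢ)/τᵢ with τᵢ = Vᵢ/Q.
τ₁ = 30.1/1.02 = 29.510 s; τ₂ = 25.7/1.02 = 25.196 s.
Tank 1: C₁ = C_in(1 − e^(−t/τ₁)). Tank 2 (τ₁ ≠ τ₂): C₂ = C_in[1 − (τ₁ e^(−t/τ₁) − τ₂ e^(−t/τ₂))/(τ₁ − τ₂)].
At t = 30.8: e^(−t/τ₁) = 0.35214, e^(−t/τ₂) = 0.29452.
C₂ = 2.97·[1 − (29.510·0.35214 − 25.196·0.29452)/(4.3137)] = 2.97·0.31129 = 0.92452 g/L.

0.925 g/L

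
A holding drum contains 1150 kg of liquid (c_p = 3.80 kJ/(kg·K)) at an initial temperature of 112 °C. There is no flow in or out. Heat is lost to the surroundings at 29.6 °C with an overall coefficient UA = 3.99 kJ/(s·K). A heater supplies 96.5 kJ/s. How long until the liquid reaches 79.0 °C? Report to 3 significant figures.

916 s

Lumped-capacitance energy balance: M c_p dT/dt = UA(T_amb − T) + Q̇.
τ = M c_p/UA = 1095.2 s; T_ss = T_amb + Q̇/UA = 29.6 + 96.5/3.99 = 53.785 °C.
T(t) = T_ss + (T₀ − T_ss)e^(−t/τ); set T = 79.0:
t = −τ ln[(T − T_ss)/(T₀ − T_ss)] = −1095.2 · ln(0.43313) = 916.40 s.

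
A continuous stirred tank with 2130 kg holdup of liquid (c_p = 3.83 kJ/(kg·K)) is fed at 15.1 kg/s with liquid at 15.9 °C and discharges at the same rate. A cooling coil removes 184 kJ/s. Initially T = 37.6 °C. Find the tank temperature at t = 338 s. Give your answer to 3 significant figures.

M c_p dT/dt = ṁ c_p (T_in − T) − Q̇.
Rearrange: dT/dt = (T_ss − T)/τ with τ = M/ṁ = 141.06 s and T_ss = T_in − Q̇/(ṁ c_p) = 12.718 °C.
Integrating: T(t) = T_ss + (T₀ − T_ss) e^(−t/τ).
T(338) = 12.718 + (24.882)·e^(−338/141.06) = 12.718 + (24.882)·0.091068 = 14.984 °C.

15.0 °C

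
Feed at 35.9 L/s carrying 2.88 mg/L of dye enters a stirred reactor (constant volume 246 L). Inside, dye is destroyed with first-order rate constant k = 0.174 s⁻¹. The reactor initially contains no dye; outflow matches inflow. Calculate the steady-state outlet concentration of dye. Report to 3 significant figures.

V dC/dt = Q(C_in − C) − k V C.
Steady state (dC/dt = 0): C_ss = Q C_in/(Q + kV) = C_in/(1 + kV/Q).
C_ss = 35.9·2.88/(35.9 + 0.174·246) = 103.39/78.704 = 1.3137 mg/L.

1.31 mg/L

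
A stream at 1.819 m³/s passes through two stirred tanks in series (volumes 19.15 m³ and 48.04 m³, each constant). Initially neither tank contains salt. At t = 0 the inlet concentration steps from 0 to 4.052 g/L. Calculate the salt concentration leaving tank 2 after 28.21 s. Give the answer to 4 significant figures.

Each tank obeys Vᵢ dCᵢ/dt = Q(Cᵢ₋₁ − Cᵢ), so τᵢ = Vᵢ/Q.
τ₁ = 19.15/1.819 = 10.5278 s; τ₂ = 48.04/1.819 = 26.4101 s.
Solving the cascade with C₁(0)=C₂(0)=0 gives C₂(t) = C_in[1 − (τ₁ e^(−t/τ₁) − τ₂ e^(−t/τ₂))/(τ₁ − τ₂)].
At t = 28.21: e^(−t/τ₁) = 0.0685918, e^(−t/τ₂) = 0.343643.
C₂ = 4.052·[1 − (10.5278·0.0685918 − 26.4101·0.343643)/(-15.8824)] = 4.052·0.474036 = 1.92080 g/L.

1.921 g/L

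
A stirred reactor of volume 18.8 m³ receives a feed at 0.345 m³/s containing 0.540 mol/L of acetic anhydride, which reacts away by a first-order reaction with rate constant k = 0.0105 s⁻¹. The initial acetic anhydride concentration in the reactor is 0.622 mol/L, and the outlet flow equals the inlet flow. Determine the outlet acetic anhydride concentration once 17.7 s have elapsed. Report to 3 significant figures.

0.511 mol/L

Accumulation = in − out − consumed: V dC/dt = Q C_in − Q C − k V C.
This is linear with rate a = Q/V + k = 0.028851 s⁻¹.
C_ss = Q C_in/(Q + kV) = 0.34347 mol/L; C(t) = C_ss + (C₀ − C_ss) e^(−a t).
C(17.7) = 0.34347 + (0.27853)·e^(−0.028851·17.7) = 0.34347 + (0.27853)·0.60010 = 0.51062 mol/L.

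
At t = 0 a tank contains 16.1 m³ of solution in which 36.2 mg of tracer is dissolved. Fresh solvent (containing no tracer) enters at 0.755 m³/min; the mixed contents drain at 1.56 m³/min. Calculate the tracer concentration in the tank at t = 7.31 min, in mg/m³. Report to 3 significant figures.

Let m(t) be the amount of tracer. Volume: V(t) = V₀ + (Q_in − Q_out) t = 16.1 − 0.80500 t; V(7.31) = 10.215 m³.
No tracer enters, so dm/dt = −Q_out · (m/V).
Separate: dm/m = −Q_out dt/V(t) ⇒ ln(m/m₀) = −(Q_out/(Q_in−Q_out)) ln(V/V₀).
m = m₀ (V₀/V)^(Q_out/(Q_in−Q_out)) = 36.2 × (16.1/10.215)^(-1.9379) = 14.991 mg.
C = m/V = 14.991/10.215 = 1.4675 mg/m³.

1.47 mg/m³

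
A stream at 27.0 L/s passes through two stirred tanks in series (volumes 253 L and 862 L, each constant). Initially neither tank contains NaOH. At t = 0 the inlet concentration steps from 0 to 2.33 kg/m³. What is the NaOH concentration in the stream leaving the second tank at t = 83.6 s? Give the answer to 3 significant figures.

2.09 kg/m³

Species balance on tank i: dCᵢ/dt = (Cᵢ₋₁ − Cᵢ)/τᵢ with τᵢ = Vᵢ/Q.
τ₁ = 253/27.0 = 9.3704 s; τ₂ = 862/27.0 = 31.926 s.
Tank 1: C₁ = C_in(1 − e^(−t/τ₁)). Tank 2 (τ₁ ≠ τ₂): C₂ = C_in[1 − (τ₁ e^(−t/τ₁) − τ₂ e^(−t/τ₂))/(τ₁ − τ₂)].
At t = 83.6: e^(−t/τ₁) = 0.00013346, e^(−t/τ₂) = 0.072908.
C₂ = 2.33·[1 − (9.3704·0.00013346 − 31.926·0.072908)/(-22.556)] = 2.33·0.89686 = 2.0897 kg/m³.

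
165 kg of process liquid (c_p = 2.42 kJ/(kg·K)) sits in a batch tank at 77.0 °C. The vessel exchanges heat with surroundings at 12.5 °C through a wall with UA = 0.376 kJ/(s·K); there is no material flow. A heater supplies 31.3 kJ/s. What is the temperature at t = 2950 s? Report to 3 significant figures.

M c_p dT/dt = −UA(T − T_amb) + Q̇.
dT/dt = (T_ss − T)/τ with T_ss = T_amb + Q̇/UA = 12.5 + 31.3/0.376 = 95.745 °C, τ = M c_p/UA = 165·2.42/0.376 = 1062.0 s.
Solution: T(t) = T_ss + (T₀ − T_ss) e^(−t/τ).
T(2950) = 95.745 + (-18.745)·0.062171 = 94.579 °C.

94.6 °C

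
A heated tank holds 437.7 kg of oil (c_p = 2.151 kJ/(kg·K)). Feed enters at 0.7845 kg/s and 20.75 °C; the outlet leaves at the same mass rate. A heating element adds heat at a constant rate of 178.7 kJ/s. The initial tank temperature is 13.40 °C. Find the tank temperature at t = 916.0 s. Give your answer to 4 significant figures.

104.7 °C

M c_p dT/dt = ṁ c_p (T_in − T) + Q̇.
τ = M/ṁ = 557.935 s; T_ss = T_in + Q̇/(ṁ c_p) = 20.75 + 178.7/(0.7845·2.151) = 126.649 °C.
Solution: T(t) = T_ss + (T₀ − T_ss) e^(−t/τ).
T(916.0) = 126.649 + (-113.249)·e^(−916.0/557.935) = 126.649 + (-113.249)·0.193637 = 104.720 °C.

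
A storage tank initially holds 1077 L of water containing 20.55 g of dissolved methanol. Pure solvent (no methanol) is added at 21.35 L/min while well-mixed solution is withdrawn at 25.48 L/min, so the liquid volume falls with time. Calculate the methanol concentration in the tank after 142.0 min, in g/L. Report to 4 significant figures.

Total volume: dV/dt = Q_in − Q_out = -4.13000 L/min, so V(t) = 1077 − 4.13000 t and V(142.0) = 490.540 L.
Solute balance: dm/dt = 0 − Q_out C = −Q_out m/V(t).
dm/m = −Q_out dt/(V₀ − 4.13000 t); integrating gives ln(m/m₀) = −(Q_out/(Q_in−Q_out)) ln(V/V₀).
m = m₀ (V₀/V)^(Q_out/(Q_in−Q_out)) = 20.55 × (1077/490.540)^(-6.16949) = 0.160574 g.
C = m/V = 0.160574/490.540 = 0.000327342 g/L.

0.0003273 g/L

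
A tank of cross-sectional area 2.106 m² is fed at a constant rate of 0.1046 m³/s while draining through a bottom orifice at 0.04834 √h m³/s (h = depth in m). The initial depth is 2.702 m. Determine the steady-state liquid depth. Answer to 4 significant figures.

4.682 m

A dh/dt = Q_in − 0.04834 √h. Steady state requires inflow = outflow:
Q_in = 0.04834 √h_ss ⇒ √h_ss = 0.1046/0.04834 = 2.16384.
h_ss = 2.16384² = 4.68220 m. (Since h₀ = 2.702 m < h_ss, the level will rise toward this value.)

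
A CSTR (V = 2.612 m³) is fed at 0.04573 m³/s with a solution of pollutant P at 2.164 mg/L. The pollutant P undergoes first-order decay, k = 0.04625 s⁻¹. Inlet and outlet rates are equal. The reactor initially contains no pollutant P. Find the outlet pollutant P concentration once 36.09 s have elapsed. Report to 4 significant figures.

0.5347 mg/L

Species balance: V dC/dt = Q C_in − Q C − k V C.
dC/dt = (Q/V) C_in − (Q/V + k) C; effective rate a = Q/V + k = 0.0175077 + 0.04625 = 0.0637577 s⁻¹.
C_ss = Q C_in/(Q + kV) = 0.594228 mg/L; C(t) = C_ss + (C₀ − C_ss) e^(−a t).
C(36.09) = 0.594228 + (-0.594228)·e^(−0.0637577·36.09) = 0.594228 + (-0.594228)·0.100157 = 0.534712 mg/L.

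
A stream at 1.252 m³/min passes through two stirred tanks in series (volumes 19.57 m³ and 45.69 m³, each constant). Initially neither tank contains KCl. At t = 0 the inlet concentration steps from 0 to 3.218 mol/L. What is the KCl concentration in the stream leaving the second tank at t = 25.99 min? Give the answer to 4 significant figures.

Time constants: τᵢ = Vᵢ/Q for each well-mixed tank.
τ₁ = 19.57/1.252 = 15.6310 min; τ₂ = 45.69/1.252 = 36.4936 min.
Tank 1: C₁ = C_in(1 − e^(−t/τ₁)). Tank 2 (τ₁ ≠ τ₂): C₂ = C_in[1 − (τ₁ e^(−t/τ₁) − τ₂ e^(−t/τ₂))/(τ₁ − τ₂)].
At t = 25.99: e^(−t/τ₁) = 0.189622, e^(−t/τ₂) = 0.490574.
C₂ = 3.218·[1 − (15.6310·0.189622 − 36.4936·0.490574)/(-20.8626)] = 3.218·0.283943 = 0.913728 mol/L.

0.9137 mol/L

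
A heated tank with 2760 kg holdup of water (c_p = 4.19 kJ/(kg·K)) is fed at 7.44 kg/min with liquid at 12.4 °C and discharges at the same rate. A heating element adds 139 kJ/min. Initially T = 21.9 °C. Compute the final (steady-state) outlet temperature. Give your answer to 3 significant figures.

16.9 °C

First-law balance (no shaft work): M c_p dT/dt = ṁ c_p (T_in − T) + 139.
At steady state dT/dt = 0 ⇒ T_ss = T_in + Q̇/(ṁ c_p) = 12.4 + 139/(7.44·4.19) = 16.859 °C.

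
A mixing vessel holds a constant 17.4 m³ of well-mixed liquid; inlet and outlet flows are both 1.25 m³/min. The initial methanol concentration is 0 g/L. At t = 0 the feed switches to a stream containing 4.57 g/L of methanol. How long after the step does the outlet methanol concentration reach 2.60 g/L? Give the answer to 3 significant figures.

Accumulation = in − out for the solute gives V dC/dt = Q(C_in − C), so τ = V/Q = 13.920 min.
C(t) = C_in + (C₀ − C_in) e^(−t/τ). Set C = 2.60 and solve for t:
e^(−t/τ) = (C − C_in)/(C₀ − C_in) = (2.60 − 4.57)/(0 − 4.57) = 0.43107
t = −τ ln(…) = 13.920 × 0.84148 = 11.713 min.

11.7 min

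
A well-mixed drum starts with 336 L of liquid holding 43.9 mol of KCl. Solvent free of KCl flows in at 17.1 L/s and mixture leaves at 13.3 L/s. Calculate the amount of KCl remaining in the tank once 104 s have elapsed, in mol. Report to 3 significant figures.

2.89 mol

Total volume: dV/dt = Q_in − Q_out = 3.8000 L/s, so V(t) = 336 + 3.8000 t and V(104) = 731.20 L.
Species balance (pure solvent in): dm/dt = −Q_out · m/V(t).
Separate: dm/m = −Q_out dt/V(t) ⇒ ln(m/m₀) = −(Q_out/(Q_in−Q_out)) ln(V/V₀).
m = m₀ (V₀/V)^(Q_out/(Q_in−Q_out)) = 43.9 × (336/731.20)^(3.5000) = 2.8875 mol.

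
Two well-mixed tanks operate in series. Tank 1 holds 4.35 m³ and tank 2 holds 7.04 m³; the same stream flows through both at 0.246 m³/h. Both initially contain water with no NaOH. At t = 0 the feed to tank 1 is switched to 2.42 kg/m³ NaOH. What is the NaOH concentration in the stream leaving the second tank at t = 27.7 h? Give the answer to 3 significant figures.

Species balance on tank i: dCᵢ/dt = (Cᵢ₋₁ − Cᵢ)/τᵢ with τᵢ = Vᵢ/Q.
τ₁ = 4.35/0.246 = 17.683 h; τ₂ = 7.04/0.246 = 28.618 h.
Tank 1: C₁ = C_in(1 − e^(−t/τ₁)). Tank 2 (τ₁ ≠ τ₂): C₂ = C_in[1 − (τ₁ e^(−t/τ₁) − τ₂ e^(−t/τ₂))/(τ₁ − τ₂)].
At t = 27.7: e^(−t/τ₁) = 0.20878, e^(−t/τ₂) = 0.37987.
C₂ = 2.42·[1 − (17.683·0.20878 − 28.618·0.37987)/(-10.935)] = 2.42·0.34346 = 0.83117 kg/m³.

0.831 kg/m³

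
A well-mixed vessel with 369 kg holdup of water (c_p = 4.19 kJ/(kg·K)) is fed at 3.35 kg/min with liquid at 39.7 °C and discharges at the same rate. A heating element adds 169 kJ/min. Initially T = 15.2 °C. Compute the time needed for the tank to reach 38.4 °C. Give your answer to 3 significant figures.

M c_p dT/dt = ṁ c_p (T_in − T) + Q̇.
τ = M/ṁ = 110.15 min; T_ss = T_in + Q̇/(ṁ c_p) = 51.740 °C.
T(t) = T_ss + (T₀ − T_ss) e^(−t/τ). Set T = 38.4:
e^(−t/τ) = (38.4 − 51.740)/(15.2 − 51.740) = 0.36508
t = −110.15 · ln(0.36508) = 110.99 min.

111 min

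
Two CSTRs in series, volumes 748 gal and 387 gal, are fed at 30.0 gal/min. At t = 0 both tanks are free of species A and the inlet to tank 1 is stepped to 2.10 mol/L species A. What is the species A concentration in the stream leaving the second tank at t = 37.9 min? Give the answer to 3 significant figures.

1.27 mol/L

Time constants: τᵢ = Vᵢ/Q for each well-mixed tank.
τ₁ = 748/30.0 = 24.933 min; τ₂ = 387/30.0 = 12.900 min.
Solving the cascade with C₁(0)=C₂(0)=0 gives C₂(t) = C_in[1 − (τ₁ e^(−t/τ₁) − τ₂ e^(−t/τ₂))/(τ₁ − τ₂)].
At t = 37.9: e^(−t/τ₁) = 0.21870, e^(−t/τ₂) = 0.052972.
C₂ = 2.10·[1 − (24.933·0.21870 − 12.900·0.052972)/(12.033)] = 2.10·0.60364 = 1.2676 mol/L.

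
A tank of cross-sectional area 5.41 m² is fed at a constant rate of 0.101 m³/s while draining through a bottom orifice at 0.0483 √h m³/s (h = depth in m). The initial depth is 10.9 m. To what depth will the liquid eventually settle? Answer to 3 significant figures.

Volume balance on the tank: A dh/dt = Q_in − 0.0483 √h. At steady state dh/dt = 0:
Q_in = 0.0483 √h_ss ⇒ √h_ss = 0.101/0.0483 = 2.0911.
h_ss = 2.0911² = 4.3727 m. (Since h₀ = 10.9 m > h_ss, the level will fall toward this value.)

4.37 m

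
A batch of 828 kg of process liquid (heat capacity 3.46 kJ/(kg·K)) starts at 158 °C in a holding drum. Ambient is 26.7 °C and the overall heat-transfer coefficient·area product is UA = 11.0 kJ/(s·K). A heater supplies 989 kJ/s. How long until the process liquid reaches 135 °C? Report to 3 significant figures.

211 s

Lumped-capacitance energy balance: M c_p dT/dt = UA(T_amb − T) + Q̇.
τ = M c_p/UA = 260.44 s; T_ss = T_amb + Q̇/UA = 26.7 + 989/11.0 = 116.61 °C.
T(t) = T_ss + (T₀ − T_ss)e^(−t/τ); set T = 135:
t = −τ ln[(T − T_ss)/(T₀ − T_ss)] = −260.44 · ln(0.44432) = 211.27 s.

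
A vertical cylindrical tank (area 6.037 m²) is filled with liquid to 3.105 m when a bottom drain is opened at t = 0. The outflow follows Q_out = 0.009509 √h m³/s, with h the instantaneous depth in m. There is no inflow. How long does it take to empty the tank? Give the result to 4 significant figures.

2237 s

A dh/dt = −Q_out = −0.009509 √h.
∫ h^(−1/2) dh = −(0.009509/A) ∫ dt, giving 2√h = 2√h₀ − (0.009509/A) t.
Tank is empty when √h = 0: t_empty = 2A√h₀/0.009509.
t_empty = 2·6.037·√3.105/0.009509 = 12.0740·1.76210/0.009509 = 2237.42 s.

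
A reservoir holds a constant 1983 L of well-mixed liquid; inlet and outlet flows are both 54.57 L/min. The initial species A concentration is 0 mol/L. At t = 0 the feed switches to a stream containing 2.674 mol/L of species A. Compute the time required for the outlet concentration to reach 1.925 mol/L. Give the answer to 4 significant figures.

46.24 min

Species balance: V dC/dt = Q(C_in − C) ⇒ τ = V/Q = 36.3386 min.
C(t) = C_in + (C₀ − C_in) e^(−t/τ). Set C = 1.925 and solve for t:
e^(−t/τ) = (C − C_in)/(C₀ − C_in) = (1.925 − 2.674)/(0 − 2.674) = 0.280105
t = −τ ln(…) = 36.3386 × 1.27259 = 46.2443 min.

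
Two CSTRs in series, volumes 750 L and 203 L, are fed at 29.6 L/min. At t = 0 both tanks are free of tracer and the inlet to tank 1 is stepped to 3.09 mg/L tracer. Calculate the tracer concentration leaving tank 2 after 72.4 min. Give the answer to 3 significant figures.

2.85 mg/L

Time constants: τᵢ = Vᵢ/Q for each well-mixed tank.
τ₁ = 750/29.6 = 25.338 min; τ₂ = 203/29.6 = 6.8581 min.
Solving the cascade with C₁(0)=C₂(0)=0 gives C₂(t) = C_in[1 − (τ₁ e^(−t/τ₁) − τ₂ e^(−t/τ₂))/(τ₁ − τ₂)].
At t = 72.4: e^(−t/τ₁) = 0.057419, e^(−t/τ₂) = 2.6015e-05.
C₂ = 3.09·[1 − (25.338·0.057419 − 6.8581·2.6015e-05)/(18.480)] = 3.09·0.92128 = 2.8468 mg/L.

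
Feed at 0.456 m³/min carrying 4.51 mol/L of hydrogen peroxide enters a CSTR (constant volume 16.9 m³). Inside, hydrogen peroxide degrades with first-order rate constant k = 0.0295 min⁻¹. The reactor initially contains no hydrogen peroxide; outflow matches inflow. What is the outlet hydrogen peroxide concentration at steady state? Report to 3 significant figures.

V dC/dt = Q(C_in − C) − k V C.
At steady state: 0 = Q C_in − (Q + kV) C_ss, so C_ss = Q C_in/(Q + kV).
C_ss = 0.456·4.51/(0.456 + 0.0295·16.9) = 2.0566/0.95455 = 2.1545 mol/L.

2.15 mol/L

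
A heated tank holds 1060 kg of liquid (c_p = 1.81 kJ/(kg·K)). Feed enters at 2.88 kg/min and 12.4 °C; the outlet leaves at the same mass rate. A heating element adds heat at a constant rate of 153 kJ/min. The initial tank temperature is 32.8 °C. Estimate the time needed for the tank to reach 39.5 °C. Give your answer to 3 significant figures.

M c_p dT/dt = ṁ c_p (T_in − T) + Q̇.
τ = M/ṁ = 368.06 min; T_ss = T_in + Q̇/(ṁ c_p) = 41.751 °C.
T(t) = T_ss + (T₀ − T_ss) e^(−t/τ). Set T = 39.5:
e^(−t/τ) = (39.5 − 41.751)/(32.8 − 41.751) = 0.25147
t = −368.06 · ln(0.25147) = 508.08 min.

508 min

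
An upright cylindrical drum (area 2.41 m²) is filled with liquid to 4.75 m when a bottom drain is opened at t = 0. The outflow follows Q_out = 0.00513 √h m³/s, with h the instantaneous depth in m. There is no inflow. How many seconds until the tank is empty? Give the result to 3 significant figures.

Mass balance (ρ constant): A dh/dt = −0.00513 √h.
This is separable: 2 d(√h)/dt = −0.00513/A, so √h = √h₀ − (0.00513/(2A)) t.
Tank is empty when √h = 0: t_empty = 2A√h₀/0.00513.
t_empty = 2·2.41·√4.75/0.00513 = 4.8200·2.1794/0.00513 = 2047.7 s.

2050 s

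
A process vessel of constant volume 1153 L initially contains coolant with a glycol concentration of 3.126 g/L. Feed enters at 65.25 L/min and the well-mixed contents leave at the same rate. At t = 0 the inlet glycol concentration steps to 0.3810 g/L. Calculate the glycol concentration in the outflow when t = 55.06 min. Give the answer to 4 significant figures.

Mass balance on the solute (V constant): V dC/dt = Q(C_in − C).
Time constant τ = V/Q = 1153/65.25 = 17.6705 min.
C approaches C_in exponentially: C(t) = C_in + (C₀ − C_in) e^(−t/τ).
C(55.06) = 0.3810 + (3.126 − 0.3810)·e^(−55.06/17.6705) = 0.3810 + (2.74500)·0.0443373 = 0.502706 g/L.

0.5027 g/L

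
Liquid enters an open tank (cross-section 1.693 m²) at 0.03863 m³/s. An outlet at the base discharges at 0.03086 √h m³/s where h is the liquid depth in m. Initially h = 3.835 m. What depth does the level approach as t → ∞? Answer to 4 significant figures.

Level balance: A dh/dt = 0.03863 − 0.03086 √h. Setting dh/dt = 0:
Q_in = 0.03086 √h_ss ⇒ √h_ss = 0.03863/0.03086 = 1.25178.
h_ss = 1.25178² = 1.56696 m. (Since h₀ = 3.835 m > h_ss, the level will fall toward this value.)

1.567 m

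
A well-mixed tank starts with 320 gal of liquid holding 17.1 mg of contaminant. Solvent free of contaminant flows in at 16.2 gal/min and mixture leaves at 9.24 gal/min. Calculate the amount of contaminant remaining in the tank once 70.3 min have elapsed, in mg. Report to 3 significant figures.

Total volume: dV/dt = Q_in − Q_out = 6.9600 gal/min, so V(t) = 320 + 6.9600 t and V(70.3) = 809.29 gal.
Species balance (pure solvent in): dm/dt = −Q_out · m/V(t).
dm/m = −Q_out dt/(V₀ + 6.9600 t); integrating gives ln(m/m₀) = −(Q_out/(Q_in−Q_out)) ln(V/V₀).
m = m₀ (V₀/V)^(Q_out/(Q_in−Q_out)) = 17.1 × (320/809.29)^(1.3276) = 4.9893 mg.

4.99 mg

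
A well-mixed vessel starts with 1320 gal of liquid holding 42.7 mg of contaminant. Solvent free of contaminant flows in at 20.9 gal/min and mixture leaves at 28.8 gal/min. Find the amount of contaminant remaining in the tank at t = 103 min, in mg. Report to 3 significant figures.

Let m(t) be the amount of contaminant. Volume: V(t) = V₀ + (Q_in − Q_out) t = 1320 − 7.9000 t; V(103) = 506.30 gal.
No contaminant enters, so dm/dt = −Q_out · (m/V).
Separate: dm/m = −Q_out dt/V(t) ⇒ ln(m/m₀) = −(Q_out/(Q_in−Q_out)) ln(V/V₀).
m = m₀ (V₀/V)^(Q_out/(Q_in−Q_out)) = 42.7 × (1320/506.30)^(-3.6456) = 1.2980 mg.

1.30 mg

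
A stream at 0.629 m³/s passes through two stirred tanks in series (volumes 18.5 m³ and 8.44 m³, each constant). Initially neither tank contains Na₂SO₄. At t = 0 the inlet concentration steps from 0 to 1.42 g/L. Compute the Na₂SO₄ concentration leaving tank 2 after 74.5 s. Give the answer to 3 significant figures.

Species balance on tank i: dCᵢ/dt = (Cᵢ₋₁ − Cᵢ)/τᵢ with τᵢ = Vᵢ/Q.
τ₁ = 18.5/0.629 = 29.412 s; τ₂ = 8.44/0.629 = 13.418 s.
Solving the cascade with C₁(0)=C₂(0)=0 gives C₂(t) = C_in[1 − (τ₁ e^(−t/τ₁) − τ₂ e^(−t/τ₂))/(τ₁ − τ₂)].
At t = 74.5: e^(−t/τ₁) = 0.079420, e^(−t/τ₂) = 0.0038789.
C₂ = 1.42·[1 − (29.412·0.079420 − 13.418·0.0038789)/(15.994)] = 1.42·0.85720 = 1.2172 g/L.

1.22 g/L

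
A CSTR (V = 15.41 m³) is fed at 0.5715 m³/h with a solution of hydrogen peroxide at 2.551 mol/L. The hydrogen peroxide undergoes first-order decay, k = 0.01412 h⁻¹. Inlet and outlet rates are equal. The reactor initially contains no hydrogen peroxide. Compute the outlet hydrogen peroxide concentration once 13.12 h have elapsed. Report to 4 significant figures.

0.9039 mol/L

V dC/dt = Q(C_in − C) − k V C.
This is linear with rate a = Q/V + k = 0.0512063 h⁻¹.
C_ss = Q C_in/(Q + kV) = 1.84757 mol/L; C(t) = C_ss + (C₀ − C_ss) e^(−a t).
C(13.12) = 1.84757 + (-1.84757)·e^(−0.0512063·13.12) = 1.84757 + (-1.84757)·0.510775 = 0.903877 mol/L.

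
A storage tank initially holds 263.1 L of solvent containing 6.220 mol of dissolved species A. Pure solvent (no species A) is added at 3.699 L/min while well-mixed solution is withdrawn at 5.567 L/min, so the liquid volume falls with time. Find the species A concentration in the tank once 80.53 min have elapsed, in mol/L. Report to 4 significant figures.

Total volume: dV/dt = Q_in − Q_out = -1.86800 L/min, so V(t) = 263.1 − 1.86800 t and V(80.53) = 112.670 L.
No species A enters, so dm/dt = −Q_out · (m/V).
Separate: dm/m = −Q_out dt/V(t) ⇒ ln(m/m₀) = −(Q_out/(Q_in−Q_out)) ln(V/V₀).
m = m₀ (V₀/V)^(Q_out/(Q_in−Q_out)) = 6.220 × (263.1/112.670)^(-2.98019) = 0.496761 mol.
C = m/V = 0.496761/112.670 = 0.00440899 mol/L.

0.004409 mol/L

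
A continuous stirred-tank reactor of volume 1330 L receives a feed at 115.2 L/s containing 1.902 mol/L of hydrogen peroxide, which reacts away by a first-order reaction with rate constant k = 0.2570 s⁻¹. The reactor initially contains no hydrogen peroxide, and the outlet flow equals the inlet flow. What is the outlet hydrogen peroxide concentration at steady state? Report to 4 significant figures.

0.4794 mol/L

Accumulation = in − out − consumed: V dC/dt = Q C_in − Q C − k V C.
Steady state (dC/dt = 0): C_ss = Q C_in/(Q + kV) = C_in/(1 + kV/Q).
C_ss = 115.2·1.902/(115.2 + 0.2570·1330) = 219.110/457.010 = 0.479443 mol/L.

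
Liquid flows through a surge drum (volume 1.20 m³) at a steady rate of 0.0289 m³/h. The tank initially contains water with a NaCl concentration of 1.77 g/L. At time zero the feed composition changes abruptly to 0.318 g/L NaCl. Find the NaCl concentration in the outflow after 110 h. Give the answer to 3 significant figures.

Unsteady species balance (constant V, well mixed): V dC/dt = Q(C_in − C).
Time constant τ = V/Q = 1.20/0.0289 = 41.522 h.
Integrating: C(t) = C_in + (C₀ − C_in) e^(−t/τ).
C(110) = 0.318 + (1.77 − 0.318)·e^(−110/41.522) = 0.318 + (1.4520)·0.070710 = 0.42067 g/L.

0.421 g/L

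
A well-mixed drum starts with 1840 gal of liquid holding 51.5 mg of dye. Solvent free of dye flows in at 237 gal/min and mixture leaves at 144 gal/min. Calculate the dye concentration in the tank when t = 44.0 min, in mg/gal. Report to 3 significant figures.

0.00142 mg/gal

Total volume: dV/dt = Q_in − Q_out = 93.000 gal/min, so V(t) = 1840 + 93.000 t and V(44.0) = 5932.0 gal.
Solute balance: dm/dt = 0 − Q_out C = −Q_out m/V(t).
Separate: dm/m = −Q_out dt/V(t) ⇒ ln(m/m₀) = −(Q_out/(Q_in−Q_out)) ln(V/V₀).
m = m₀ (V₀/V)^(Q_out/(Q_in−Q_out)) = 51.5 × (1840/5932.0)^(1.5484) = 8.4068 mg.
C = m/V = 8.4068/5932.0 = 0.0014172 mg/gal.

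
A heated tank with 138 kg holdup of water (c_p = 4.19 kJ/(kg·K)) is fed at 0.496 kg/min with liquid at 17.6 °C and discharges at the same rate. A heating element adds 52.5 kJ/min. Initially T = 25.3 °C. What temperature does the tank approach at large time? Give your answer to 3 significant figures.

42.9 °C

Heat balance on the well-mixed liquid: M c_p dT/dt = ṁ c_p (T_in − T) + 52.5.
At steady state dT/dt = 0 ⇒ T_ss = T_in + Q̇/(ṁ c_p) = 17.6 + 52.5/(0.496·4.19) = 42.862 °C.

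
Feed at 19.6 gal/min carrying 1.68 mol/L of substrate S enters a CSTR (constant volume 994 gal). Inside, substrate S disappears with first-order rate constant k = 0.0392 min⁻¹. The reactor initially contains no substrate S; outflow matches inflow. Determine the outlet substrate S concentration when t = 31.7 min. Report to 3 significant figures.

V dC/dt = Q(C_in − C) − k V C.
This is linear with rate a = Q/V + k = 0.058918 min⁻¹.
C_ss = Q C_in/(Q + kV) = 0.56225 mol/L; C(t) = C_ss + (C₀ − C_ss) e^(−a t).
C(31.7) = 0.56225 + (-0.56225)·e^(−0.058918·31.7) = 0.56225 + (-0.56225)·0.15448 = 0.47539 mol/L.

0.475 mol/L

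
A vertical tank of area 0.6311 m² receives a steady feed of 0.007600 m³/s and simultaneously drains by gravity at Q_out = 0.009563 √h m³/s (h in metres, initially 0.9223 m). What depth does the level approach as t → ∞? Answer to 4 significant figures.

A dh/dt = Q_in − 0.009563 √h. Steady state requires inflow = outflow:
Q_in = 0.009563 √h_ss ⇒ √h_ss = 0.007600/0.009563 = 0.794730.
h_ss = 0.794730² = 0.631595 m. (Since h₀ = 0.9223 m > h_ss, the level will fall toward this value.)

0.6316 m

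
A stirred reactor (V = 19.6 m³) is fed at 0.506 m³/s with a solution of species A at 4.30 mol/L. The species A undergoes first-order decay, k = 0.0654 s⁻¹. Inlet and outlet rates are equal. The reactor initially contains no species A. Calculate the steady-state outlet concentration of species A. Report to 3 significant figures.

Species balance: V dC/dt = Q C_in − Q C − k V C.
At steady state: 0 = Q C_in − (Q + kV) C_ss, so C_ss = Q C_in/(Q + kV).
C_ss = 0.506·4.30/(0.506 + 0.0654·19.6) = 2.1758/1.7878 = 1.2170 mol/L.

1.22 mol/L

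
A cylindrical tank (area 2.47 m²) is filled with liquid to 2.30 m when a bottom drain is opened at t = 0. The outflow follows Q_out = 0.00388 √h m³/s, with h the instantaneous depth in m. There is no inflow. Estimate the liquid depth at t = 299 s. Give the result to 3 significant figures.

Unsteady balance on liquid volume: A dh/dt = −0.00388 √h.
∫ h^(−1/2) dh = −(0.00388/A) ∫ dt, giving 2√h = 2√h₀ − (0.00388/A) t.
√h = √2.30 − 0.00388·299/(2·2.47) = 1.5166 − 0.23484 = 1.2817.
h = 1.2817² = 1.6428 m.

1.64 m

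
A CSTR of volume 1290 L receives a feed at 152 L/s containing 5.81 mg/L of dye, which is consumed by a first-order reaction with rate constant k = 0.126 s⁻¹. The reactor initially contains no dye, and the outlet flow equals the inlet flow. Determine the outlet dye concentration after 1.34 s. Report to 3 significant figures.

0.783 mg/L

V dC/dt = Q(C_in − C) − k V C.
This is linear with rate a = Q/V + k = 0.24383 s⁻¹.
C_ss = Q C_in/(Q + kV) = 2.8077 mg/L; C(t) = C_ss + (C₀ − C_ss) e^(−a t).
C(1.34) = 2.8077 + (-2.8077)·e^(−0.24383·1.34) = 2.8077 + (-2.8077)·0.72128 = 0.78256 mg/L.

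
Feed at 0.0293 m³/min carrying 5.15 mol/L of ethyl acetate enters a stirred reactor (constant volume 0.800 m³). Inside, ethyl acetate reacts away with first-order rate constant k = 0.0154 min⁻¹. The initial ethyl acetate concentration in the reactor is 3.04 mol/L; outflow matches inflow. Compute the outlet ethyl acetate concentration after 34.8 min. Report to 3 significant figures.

Accumulation = in − out − consumed: V dC/dt = Q C_in − Q C − k V C.
dC/dt = (Q/V) C_in − (Q/V + k) C; effective rate a = Q/V + k = 0.036625 + 0.0154 = 0.052025 min⁻¹.
C_ss = Q C_in/(Q + kV) = 3.6255 mol/L; C(t) = C_ss + (C₀ − C_ss) e^(−a t).
C(34.8) = 3.6255 + (-0.58554)·e^(−0.052025·34.8) = 3.6255 + (-0.58554)·0.16358 = 3.5298 mol/L.

3.53 mol/L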